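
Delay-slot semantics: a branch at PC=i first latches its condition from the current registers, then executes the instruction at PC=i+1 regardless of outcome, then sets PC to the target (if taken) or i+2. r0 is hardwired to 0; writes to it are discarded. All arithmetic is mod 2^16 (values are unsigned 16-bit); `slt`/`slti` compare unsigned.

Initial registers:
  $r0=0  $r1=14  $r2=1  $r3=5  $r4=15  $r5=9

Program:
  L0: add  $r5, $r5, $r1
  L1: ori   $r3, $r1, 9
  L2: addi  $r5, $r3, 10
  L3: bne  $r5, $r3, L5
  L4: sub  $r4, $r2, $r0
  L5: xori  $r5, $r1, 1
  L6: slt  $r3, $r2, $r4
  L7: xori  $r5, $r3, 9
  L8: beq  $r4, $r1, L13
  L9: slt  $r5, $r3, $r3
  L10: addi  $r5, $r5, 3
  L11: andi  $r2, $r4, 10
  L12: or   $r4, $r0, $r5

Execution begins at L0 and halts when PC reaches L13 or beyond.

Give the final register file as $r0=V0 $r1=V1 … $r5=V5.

[0] add  $r5, $r5, $r1  →  {$r0:0, $r1:14, $r2:1, $r3:5, $r4:15, $r5:23}
[1] ori   $r3, $r1, 9  →  {$r0:0, $r1:14, $r2:1, $r3:15, $r4:15, $r5:23}
[2] addi  $r5, $r3, 10  →  {$r0:0, $r1:14, $r2:1, $r3:15, $r4:15, $r5:25}
[3] bne  $r5, $r3, L5  →  {$r0:0, $r1:14, $r2:1, $r3:15, $r4:15, $r5:25}  ⟨branch taken⟩
[4] sub  $r4, $r2, $r0  →  {$r0:0, $r1:14, $r2:1, $r3:15, $r4:1, $r5:25}
[5] xori  $r5, $r1, 1  →  {$r0:0, $r1:14, $r2:1, $r3:15, $r4:1, $r5:15}
[6] slt  $r3, $r2, $r4  →  {$r0:0, $r1:14, $r2:1, $r3:0, $r4:1, $r5:15}
[7] xori  $r5, $r3, 9  →  {$r0:0, $r1:14, $r2:1, $r3:0, $r4:1, $r5:9}
[8] beq  $r4, $r1, L13  →  {$r0:0, $r1:14, $r2:1, $r3:0, $r4:1, $r5:9}  ⟨branch fallthrough⟩
[9] slt  $r5, $r3, $r3  →  {$r0:0, $r1:14, $r2:1, $r3:0, $r4:1, $r5:0}
[10] addi  $r5, $r5, 3  →  {$r0:0, $r1:14, $r2:1, $r3:0, $r4:1, $r5:3}
[11] andi  $r2, $r4, 10  →  {$r0:0, $r1:14, $r2:0, $r3:0, $r4:1, $r5:3}
[12] or   $r4, $r0, $r5  →  {$r0:0, $r1:14, $r2:0, $r3:0, $r4:3, $r5:3}

$r0=0 $r1=14 $r2=0 $r3=0 $r4=3 $r5=3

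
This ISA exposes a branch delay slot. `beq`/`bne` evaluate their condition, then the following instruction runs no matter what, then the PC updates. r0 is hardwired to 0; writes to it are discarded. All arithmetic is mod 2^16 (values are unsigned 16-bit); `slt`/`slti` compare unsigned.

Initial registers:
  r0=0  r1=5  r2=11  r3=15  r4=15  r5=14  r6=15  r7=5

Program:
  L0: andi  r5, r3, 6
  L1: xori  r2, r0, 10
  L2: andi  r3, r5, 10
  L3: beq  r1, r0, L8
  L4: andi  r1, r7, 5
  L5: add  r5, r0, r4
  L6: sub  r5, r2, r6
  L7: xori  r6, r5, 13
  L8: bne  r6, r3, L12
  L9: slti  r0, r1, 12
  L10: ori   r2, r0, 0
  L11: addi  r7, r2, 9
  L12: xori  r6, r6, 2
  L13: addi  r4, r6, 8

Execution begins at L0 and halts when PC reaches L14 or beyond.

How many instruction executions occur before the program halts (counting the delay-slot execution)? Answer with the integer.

PC=0  andi  r5, r3, 6        | r0=0 r1=5 r2=11 r3=15 r4=15 r5=6 r6=15 r7=5
PC=1  xori  r2, r0, 10       | r0=0 r1=5 r2=10 r3=15 r4=15 r5=6 r6=15 r7=5
PC=2  andi  r3, r5, 10       | r0=0 r1=5 r2=10 r3=2 r4=15 r5=6 r6=15 r7=5
PC=3  beq  r1, r0, L8        | r0=0 r1=5 r2=10 r3=2 r4=15 r5=6 r6=15 r7=5  [not taken]
PC=4  andi  r1, r7, 5        | r0=0 r1=5 r2=10 r3=2 r4=15 r5=6 r6=15 r7=5
PC=5  add  r5, r0, r4        | r0=0 r1=5 r2=10 r3=2 r4=15 r5=15 r6=15 r7=5
PC=6  sub  r5, r2, r6        | r0=0 r1=5 r2=10 r3=2 r4=15 r5=65531 r6=15 r7=5
PC=7  xori  r6, r5, 13       | r0=0 r1=5 r2=10 r3=2 r4=15 r5=65531 r6=65526 r7=5
PC=8  bne  r6, r3, L12       | r0=0 r1=5 r2=10 r3=2 r4=15 r5=65531 r6=65526 r7=5  [TAKEN]
PC=9  slti  r0, r1, 12       | r0=0 r1=5 r2=10 r3=2 r4=15 r5=65531 r6=65526 r7=5
PC=12 xori  r6, r6, 2        | r0=0 r1=5 r2=10 r3=2 r4=15 r5=65531 r6=65524 r7=5
PC=13 addi  r4, r6, 8        | r0=0 r1=5 r2=10 r3=2 r4=65532 r5=65531 r6=65524 r7=5

12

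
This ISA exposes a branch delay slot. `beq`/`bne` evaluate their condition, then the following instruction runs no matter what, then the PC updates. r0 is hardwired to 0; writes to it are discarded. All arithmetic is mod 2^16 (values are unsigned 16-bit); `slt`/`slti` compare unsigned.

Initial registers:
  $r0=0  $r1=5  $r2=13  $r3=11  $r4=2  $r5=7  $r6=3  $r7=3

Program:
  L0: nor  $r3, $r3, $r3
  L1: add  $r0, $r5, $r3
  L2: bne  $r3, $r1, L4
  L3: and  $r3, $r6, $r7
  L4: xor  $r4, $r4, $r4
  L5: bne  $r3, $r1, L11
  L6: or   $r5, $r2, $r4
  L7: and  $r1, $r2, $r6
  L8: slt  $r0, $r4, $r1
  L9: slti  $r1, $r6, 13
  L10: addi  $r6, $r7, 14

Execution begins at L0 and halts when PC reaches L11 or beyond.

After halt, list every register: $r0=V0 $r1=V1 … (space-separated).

#0 nor  $r3, $r3, $r3 ; 0/5/13/65524/2/7/3/3
#1 add  $r0, $r5, $r3 ; 0/5/13/65524/2/7/3/3
#2 bne  $r3, $r1, L4 ; 0/5/13/65524/2/7/3/3 ; →target
#3 and  $r3, $r6, $r7 ; 0/5/13/3/2/7/3/3
#4 xor  $r4, $r4, $r4 ; 0/5/13/3/0/7/3/3
#5 bne  $r3, $r1, L11 ; 0/5/13/3/0/7/3/3 ; →target
#6 or   $r5, $r2, $r4 ; 0/5/13/3/0/13/3/3

$r0=0 $r1=5 $r2=13 $r3=3 $r4=0 $r5=13 $r6=3 $r7=3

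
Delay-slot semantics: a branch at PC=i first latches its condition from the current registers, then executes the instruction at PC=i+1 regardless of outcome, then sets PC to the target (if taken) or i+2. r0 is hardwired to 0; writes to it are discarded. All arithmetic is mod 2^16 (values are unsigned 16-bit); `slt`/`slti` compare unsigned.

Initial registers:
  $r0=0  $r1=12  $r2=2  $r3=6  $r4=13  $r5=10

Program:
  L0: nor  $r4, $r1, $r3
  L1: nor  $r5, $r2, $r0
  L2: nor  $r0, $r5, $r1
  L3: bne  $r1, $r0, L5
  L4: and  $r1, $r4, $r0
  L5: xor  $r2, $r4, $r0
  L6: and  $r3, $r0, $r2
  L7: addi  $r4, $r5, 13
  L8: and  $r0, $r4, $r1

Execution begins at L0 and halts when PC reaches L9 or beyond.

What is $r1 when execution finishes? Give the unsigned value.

#0 nor  $r4, $r1, $r3 ; 0/12/2/6/65521/10
#1 nor  $r5, $r2, $r0 ; 0/12/2/6/65521/65533
#2 nor  $r0, $r5, $r1 ; 0/12/2/6/65521/65533
#3 bne  $r1, $r0, L5 ; 0/12/2/6/65521/65533 ; →target
#4 and  $r1, $r4, $r0 ; 0/0/2/6/65521/65533
#5 xor  $r2, $r4, $r0 ; 0/0/65521/6/65521/65533
#6 and  $r3, $r0, $r2 ; 0/0/65521/0/65521/65533
#7 addi  $r4, $r5, 13 ; 0/0/65521/0/10/65533
#8 and  $r0, $r4, $r1 ; 0/0/65521/0/10/65533

0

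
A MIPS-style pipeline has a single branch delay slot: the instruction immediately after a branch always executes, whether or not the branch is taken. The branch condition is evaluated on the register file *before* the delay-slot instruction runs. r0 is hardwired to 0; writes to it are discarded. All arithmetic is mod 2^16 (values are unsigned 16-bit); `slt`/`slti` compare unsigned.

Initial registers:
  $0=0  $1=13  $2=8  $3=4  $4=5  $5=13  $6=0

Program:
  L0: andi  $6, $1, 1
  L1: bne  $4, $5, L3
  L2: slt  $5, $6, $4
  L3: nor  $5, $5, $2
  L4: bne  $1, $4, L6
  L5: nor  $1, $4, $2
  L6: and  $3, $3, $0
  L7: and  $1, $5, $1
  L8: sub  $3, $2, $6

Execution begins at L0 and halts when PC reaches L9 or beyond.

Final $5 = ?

65526

[0] andi  $6, $1, 1  →  {$0:0, $1:13, $2:8, $3:4, $4:5, $5:13, $6:1}
[1] bne  $4, $5, L3  →  {$0:0, $1:13, $2:8, $3:4, $4:5, $5:13, $6:1}  ⟨branch taken⟩
[2] slt  $5, $6, $4  →  {$0:0, $1:13, $2:8, $3:4, $4:5, $5:1, $6:1}
[3] nor  $5, $5, $2  →  {$0:0, $1:13, $2:8, $3:4, $4:5, $5:65526, $6:1}
[4] bne  $1, $4, L6  →  {$0:0, $1:13, $2:8, $3:4, $4:5, $5:65526, $6:1}  ⟨branch taken⟩
[5] nor  $1, $4, $2  →  {$0:0, $1:65522, $2:8, $3:4, $4:5, $5:65526, $6:1}
[6] and  $3, $3, $0  →  {$0:0, $1:65522, $2:8, $3:0, $4:5, $5:65526, $6:1}
[7] and  $1, $5, $1  →  {$0:0, $1:65522, $2:8, $3:0, $4:5, $5:65526, $6:1}
[8] sub  $3, $2, $6  →  {$0:0, $1:65522, $2:8, $3:7, $4:5, $5:65526, $6:1}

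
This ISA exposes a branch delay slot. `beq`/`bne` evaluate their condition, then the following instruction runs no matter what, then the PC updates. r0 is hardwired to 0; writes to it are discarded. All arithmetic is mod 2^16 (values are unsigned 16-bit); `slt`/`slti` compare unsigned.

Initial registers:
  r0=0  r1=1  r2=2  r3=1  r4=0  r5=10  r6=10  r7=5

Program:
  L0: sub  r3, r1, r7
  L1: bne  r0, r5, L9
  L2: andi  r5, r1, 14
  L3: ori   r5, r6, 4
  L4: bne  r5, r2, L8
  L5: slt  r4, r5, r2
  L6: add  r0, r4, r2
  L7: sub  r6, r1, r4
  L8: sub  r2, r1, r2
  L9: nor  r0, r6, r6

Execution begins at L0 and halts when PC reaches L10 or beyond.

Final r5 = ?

PC=0  sub  r3, r1, r7        | r0=0 r1=1 r2=2 r3=65532 r4=0 r5=10 r6=10 r7=5
PC=1  bne  r0, r5, L9        | r0=0 r1=1 r2=2 r3=65532 r4=0 r5=10 r6=10 r7=5  [TAKEN]
PC=2  andi  r5, r1, 14       | r0=0 r1=1 r2=2 r3=65532 r4=0 r5=0 r6=10 r7=5
PC=9  nor  r0, r6, r6        | r0=0 r1=1 r2=2 r3=65532 r4=0 r5=0 r6=10 r7=5

0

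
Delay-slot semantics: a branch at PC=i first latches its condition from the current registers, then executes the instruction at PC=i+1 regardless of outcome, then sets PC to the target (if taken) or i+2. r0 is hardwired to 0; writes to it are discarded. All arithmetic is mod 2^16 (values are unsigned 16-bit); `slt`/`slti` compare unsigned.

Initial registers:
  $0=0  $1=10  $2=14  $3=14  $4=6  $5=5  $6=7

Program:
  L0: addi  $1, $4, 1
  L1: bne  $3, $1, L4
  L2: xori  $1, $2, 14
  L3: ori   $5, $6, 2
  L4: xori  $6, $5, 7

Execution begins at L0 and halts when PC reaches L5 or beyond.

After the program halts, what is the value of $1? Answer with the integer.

[0] addi  $1, $4, 1  →  {$0:0, $1:7, $2:14, $3:14, $4:6, $5:5, $6:7}
[1] bne  $3, $1, L4  →  {$0:0, $1:7, $2:14, $3:14, $4:6, $5:5, $6:7}  ⟨branch taken⟩
[2] xori  $1, $2, 14  →  {$0:0, $1:0, $2:14, $3:14, $4:6, $5:5, $6:7}
[4] xori  $6, $5, 7  →  {$0:0, $1:0, $2:14, $3:14, $4:6, $5:5, $6:2}

0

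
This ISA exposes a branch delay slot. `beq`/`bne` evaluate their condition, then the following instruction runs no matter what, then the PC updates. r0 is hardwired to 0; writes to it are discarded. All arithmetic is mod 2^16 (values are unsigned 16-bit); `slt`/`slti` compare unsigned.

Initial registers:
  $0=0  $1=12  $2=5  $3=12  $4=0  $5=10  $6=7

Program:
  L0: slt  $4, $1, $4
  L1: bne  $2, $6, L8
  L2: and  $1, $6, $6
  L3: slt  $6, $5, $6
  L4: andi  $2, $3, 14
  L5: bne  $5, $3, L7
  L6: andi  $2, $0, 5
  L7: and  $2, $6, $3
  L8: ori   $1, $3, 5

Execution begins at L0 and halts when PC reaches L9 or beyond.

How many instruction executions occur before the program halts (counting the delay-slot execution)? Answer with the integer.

4

PC=0  slt  $4, $1, $4        | $0=0 $1=12 $2=5 $3=12 $4=0 $5=10 $6=7
PC=1  bne  $2, $6, L8        | $0=0 $1=12 $2=5 $3=12 $4=0 $5=10 $6=7  [TAKEN]
PC=2  and  $1, $6, $6        | $0=0 $1=7 $2=5 $3=12 $4=0 $5=10 $6=7
PC=8  ori   $1, $3, 5        | $0=0 $1=13 $2=5 $3=12 $4=0 $5=10 $6=7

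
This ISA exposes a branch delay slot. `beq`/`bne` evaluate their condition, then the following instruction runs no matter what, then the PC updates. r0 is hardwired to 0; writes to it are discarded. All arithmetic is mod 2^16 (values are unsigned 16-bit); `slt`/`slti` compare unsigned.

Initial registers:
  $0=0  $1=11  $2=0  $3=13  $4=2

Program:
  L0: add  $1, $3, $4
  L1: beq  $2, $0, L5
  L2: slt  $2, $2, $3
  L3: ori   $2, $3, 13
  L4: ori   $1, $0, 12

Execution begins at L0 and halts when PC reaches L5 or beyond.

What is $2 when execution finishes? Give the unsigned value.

1

[0] add  $1, $3, $4  →  {$0:0, $1:15, $2:0, $3:13, $4:2}
[1] beq  $2, $0, L5  →  {$0:0, $1:15, $2:0, $3:13, $4:2}  ⟨branch taken⟩
[2] slt  $2, $2, $3  →  {$0:0, $1:15, $2:1, $3:13, $4:2}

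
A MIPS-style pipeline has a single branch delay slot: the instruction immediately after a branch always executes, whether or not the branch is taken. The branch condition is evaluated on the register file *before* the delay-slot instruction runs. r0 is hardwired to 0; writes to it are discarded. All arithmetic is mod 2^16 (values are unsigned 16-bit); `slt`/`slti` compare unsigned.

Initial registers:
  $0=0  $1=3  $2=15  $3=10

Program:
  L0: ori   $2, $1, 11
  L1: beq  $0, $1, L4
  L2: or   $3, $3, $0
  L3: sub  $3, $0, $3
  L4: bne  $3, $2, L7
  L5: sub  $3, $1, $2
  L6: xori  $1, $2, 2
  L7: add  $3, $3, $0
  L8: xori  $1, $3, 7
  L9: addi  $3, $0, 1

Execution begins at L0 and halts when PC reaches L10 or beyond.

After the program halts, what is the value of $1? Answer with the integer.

65535

  step pc=0: ori   $2, $1, 11  regs=(0,3,11,10)
  step pc=1: beq  $0, $1, L4  cond=F  regs=(0,3,11,10)
  step pc=2: or   $3, $3, $0  regs=(0,3,11,10)
  step pc=3: sub  $3, $0, $3  regs=(0,3,11,65526)
  step pc=4: bne  $3, $2, L7  cond=T  regs=(0,3,11,65526)
  step pc=5: sub  $3, $1, $2  regs=(0,3,11,65528)
  step pc=7: add  $3, $3, $0  regs=(0,3,11,65528)
  step pc=8: xori  $1, $3, 7  regs=(0,65535,11,65528)
  step pc=9: addi  $3, $0, 1  regs=(0,65535,11,1)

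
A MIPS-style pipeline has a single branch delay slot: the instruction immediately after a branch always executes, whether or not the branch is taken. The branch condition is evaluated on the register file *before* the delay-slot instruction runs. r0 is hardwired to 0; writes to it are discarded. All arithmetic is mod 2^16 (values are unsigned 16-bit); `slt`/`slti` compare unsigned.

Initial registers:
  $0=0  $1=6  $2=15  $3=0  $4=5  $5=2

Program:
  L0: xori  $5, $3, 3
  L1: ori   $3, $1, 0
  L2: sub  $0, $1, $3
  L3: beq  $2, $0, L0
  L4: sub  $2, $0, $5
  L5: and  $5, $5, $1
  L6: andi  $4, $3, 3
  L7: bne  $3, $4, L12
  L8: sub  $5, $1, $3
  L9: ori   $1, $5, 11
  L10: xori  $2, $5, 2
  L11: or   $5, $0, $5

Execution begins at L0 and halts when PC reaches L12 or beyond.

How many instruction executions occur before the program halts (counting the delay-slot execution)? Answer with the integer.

9

PC=0  xori  $5, $3, 3        | $0=0 $1=6 $2=15 $3=0 $4=5 $5=3
PC=1  ori   $3, $1, 0        | $0=0 $1=6 $2=15 $3=6 $4=5 $5=3
PC=2  sub  $0, $1, $3        | $0=0 $1=6 $2=15 $3=6 $4=5 $5=3
PC=3  beq  $2, $0, L0        | $0=0 $1=6 $2=15 $3=6 $4=5 $5=3  [not taken]
PC=4  sub  $2, $0, $5        | $0=0 $1=6 $2=65533 $3=6 $4=5 $5=3
PC=5  and  $5, $5, $1        | $0=0 $1=6 $2=65533 $3=6 $4=5 $5=2
PC=6  andi  $4, $3, 3        | $0=0 $1=6 $2=65533 $3=6 $4=2 $5=2
PC=7  bne  $3, $4, L12       | $0=0 $1=6 $2=65533 $3=6 $4=2 $5=2  [TAKEN]
PC=8  sub  $5, $1, $3        | $0=0 $1=6 $2=65533 $3=6 $4=2 $5=0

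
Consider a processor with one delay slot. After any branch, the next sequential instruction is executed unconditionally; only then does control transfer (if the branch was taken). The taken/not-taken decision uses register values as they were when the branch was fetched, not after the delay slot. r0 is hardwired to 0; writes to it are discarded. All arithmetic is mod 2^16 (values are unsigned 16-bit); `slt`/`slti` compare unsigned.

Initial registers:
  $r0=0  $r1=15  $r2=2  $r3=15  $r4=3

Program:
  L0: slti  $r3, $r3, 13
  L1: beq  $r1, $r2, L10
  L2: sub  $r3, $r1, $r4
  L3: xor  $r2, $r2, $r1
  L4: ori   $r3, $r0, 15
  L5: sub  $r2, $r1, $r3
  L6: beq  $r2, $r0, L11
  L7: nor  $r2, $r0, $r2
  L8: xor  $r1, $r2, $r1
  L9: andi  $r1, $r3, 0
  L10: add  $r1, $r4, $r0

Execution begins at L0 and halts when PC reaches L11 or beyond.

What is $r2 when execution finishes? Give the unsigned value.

65535

  step pc=0: slti  $r3, $r3, 13  regs=(0,15,2,0,3)
  step pc=1: beq  $r1, $r2, L10  cond=F  regs=(0,15,2,0,3)
  step pc=2: sub  $r3, $r1, $r4  regs=(0,15,2,12,3)
  step pc=3: xor  $r2, $r2, $r1  regs=(0,15,13,12,3)
  step pc=4: ori   $r3, $r0, 15  regs=(0,15,13,15,3)
  step pc=5: sub  $r2, $r1, $r3  regs=(0,15,0,15,3)
  step pc=6: beq  $r2, $r0, L11  cond=T  regs=(0,15,0,15,3)
  step pc=7: nor  $r2, $r0, $r2  regs=(0,15,65535,15,3)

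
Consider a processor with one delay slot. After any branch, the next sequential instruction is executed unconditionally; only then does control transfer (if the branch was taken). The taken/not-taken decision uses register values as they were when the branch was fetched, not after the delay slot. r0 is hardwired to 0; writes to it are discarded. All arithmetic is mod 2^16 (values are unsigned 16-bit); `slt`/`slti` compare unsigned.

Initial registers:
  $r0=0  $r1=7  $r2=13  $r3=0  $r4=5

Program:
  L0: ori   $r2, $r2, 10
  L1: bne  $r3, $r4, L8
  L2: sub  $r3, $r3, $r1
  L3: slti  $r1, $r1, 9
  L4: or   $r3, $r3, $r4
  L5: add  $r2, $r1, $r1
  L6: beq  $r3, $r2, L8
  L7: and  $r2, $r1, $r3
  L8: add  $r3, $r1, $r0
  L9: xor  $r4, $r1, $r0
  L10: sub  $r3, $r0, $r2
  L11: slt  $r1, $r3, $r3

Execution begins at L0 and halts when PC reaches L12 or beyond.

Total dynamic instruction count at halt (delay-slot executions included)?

7

[0] ori   $r2, $r2, 10  →  {$r0:0, $r1:7, $r2:15, $r3:0, $r4:5}
[1] bne  $r3, $r4, L8  →  {$r0:0, $r1:7, $r2:15, $r3:0, $r4:5}  ⟨branch taken⟩
[2] sub  $r3, $r3, $r1  →  {$r0:0, $r1:7, $r2:15, $r3:65529, $r4:5}
[8] add  $r3, $r1, $r0  →  {$r0:0, $r1:7, $r2:15, $r3:7, $r4:5}
[9] xor  $r4, $r1, $r0  →  {$r0:0, $r1:7, $r2:15, $r3:7, $r4:7}
[10] sub  $r3, $r0, $r2  →  {$r0:0, $r1:7, $r2:15, $r3:65521, $r4:7}
[11] slt  $r1, $r3, $r3  →  {$r0:0, $r1:0, $r2:15, $r3:65521, $r4:7}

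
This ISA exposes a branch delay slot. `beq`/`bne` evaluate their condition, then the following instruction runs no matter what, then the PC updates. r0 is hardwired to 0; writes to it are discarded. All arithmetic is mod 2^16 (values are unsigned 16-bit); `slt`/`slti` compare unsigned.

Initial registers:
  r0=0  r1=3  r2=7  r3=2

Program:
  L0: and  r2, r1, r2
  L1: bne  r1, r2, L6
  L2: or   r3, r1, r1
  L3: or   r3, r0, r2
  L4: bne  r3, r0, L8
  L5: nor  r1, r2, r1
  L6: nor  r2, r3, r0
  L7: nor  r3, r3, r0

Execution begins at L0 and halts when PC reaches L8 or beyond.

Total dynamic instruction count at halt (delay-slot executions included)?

  step pc=0: and  r2, r1, r2  regs=(0,3,3,2)
  step pc=1: bne  r1, r2, L6  cond=F  regs=(0,3,3,2)
  step pc=2: or   r3, r1, r1  regs=(0,3,3,3)
  step pc=3: or   r3, r0, r2  regs=(0,3,3,3)
  step pc=4: bne  r3, r0, L8  cond=T  regs=(0,3,3,3)
  step pc=5: nor  r1, r2, r1  regs=(0,65532,3,3)

6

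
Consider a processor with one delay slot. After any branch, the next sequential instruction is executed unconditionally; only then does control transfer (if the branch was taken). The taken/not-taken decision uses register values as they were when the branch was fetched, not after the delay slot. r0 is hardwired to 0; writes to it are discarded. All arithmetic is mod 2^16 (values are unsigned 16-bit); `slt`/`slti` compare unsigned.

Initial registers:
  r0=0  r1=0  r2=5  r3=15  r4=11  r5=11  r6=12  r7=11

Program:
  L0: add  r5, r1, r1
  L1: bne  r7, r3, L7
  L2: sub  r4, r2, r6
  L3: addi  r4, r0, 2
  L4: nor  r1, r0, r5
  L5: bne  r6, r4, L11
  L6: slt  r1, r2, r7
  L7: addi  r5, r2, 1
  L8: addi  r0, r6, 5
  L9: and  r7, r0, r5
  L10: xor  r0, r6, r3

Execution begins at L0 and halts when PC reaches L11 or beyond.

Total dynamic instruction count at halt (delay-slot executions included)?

7

[0] add  r5, r1, r1  →  {r0:0, r1:0, r2:5, r3:15, r4:11, r5:0, r6:12, r7:11}
[1] bne  r7, r3, L7  →  {r0:0, r1:0, r2:5, r3:15, r4:11, r5:0, r6:12, r7:11}  ⟨branch taken⟩
[2] sub  r4, r2, r6  →  {r0:0, r1:0, r2:5, r3:15, r4:65529, r5:0, r6:12, r7:11}
[7] addi  r5, r2, 1  →  {r0:0, r1:0, r2:5, r3:15, r4:65529, r5:6, r6:12, r7:11}
[8] addi  r0, r6, 5  →  {r0:0, r1:0, r2:5, r3:15, r4:65529, r5:6, r6:12, r7:11}
[9] and  r7, r0, r5  →  {r0:0, r1:0, r2:5, r3:15, r4:65529, r5:6, r6:12, r7:0}
[10] xor  r0, r6, r3  →  {r0:0, r1:0, r2:5, r3:15, r4:65529, r5:6, r6:12, r7:0}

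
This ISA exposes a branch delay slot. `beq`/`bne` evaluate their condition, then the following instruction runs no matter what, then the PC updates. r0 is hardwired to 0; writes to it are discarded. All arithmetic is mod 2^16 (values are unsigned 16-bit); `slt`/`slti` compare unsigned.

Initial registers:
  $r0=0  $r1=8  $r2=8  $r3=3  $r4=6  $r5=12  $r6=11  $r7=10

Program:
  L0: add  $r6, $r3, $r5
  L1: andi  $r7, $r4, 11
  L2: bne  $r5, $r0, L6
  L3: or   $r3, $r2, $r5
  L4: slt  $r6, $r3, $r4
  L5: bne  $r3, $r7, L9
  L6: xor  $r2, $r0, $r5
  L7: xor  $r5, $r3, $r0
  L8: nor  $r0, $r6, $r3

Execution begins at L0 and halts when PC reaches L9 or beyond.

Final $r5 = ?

  step pc=0: add  $r6, $r3, $r5  regs=(0,8,8,3,6,12,15,10)
  step pc=1: andi  $r7, $r4, 11  regs=(0,8,8,3,6,12,15,2)
  step pc=2: bne  $r5, $r0, L6  cond=T  regs=(0,8,8,3,6,12,15,2)
  step pc=3: or   $r3, $r2, $r5  regs=(0,8,8,12,6,12,15,2)
  step pc=6: xor  $r2, $r0, $r5  regs=(0,8,12,12,6,12,15,2)
  step pc=7: xor  $r5, $r3, $r0  regs=(0,8,12,12,6,12,15,2)
  step pc=8: nor  $r0, $r6, $r3  regs=(0,8,12,12,6,12,15,2)

12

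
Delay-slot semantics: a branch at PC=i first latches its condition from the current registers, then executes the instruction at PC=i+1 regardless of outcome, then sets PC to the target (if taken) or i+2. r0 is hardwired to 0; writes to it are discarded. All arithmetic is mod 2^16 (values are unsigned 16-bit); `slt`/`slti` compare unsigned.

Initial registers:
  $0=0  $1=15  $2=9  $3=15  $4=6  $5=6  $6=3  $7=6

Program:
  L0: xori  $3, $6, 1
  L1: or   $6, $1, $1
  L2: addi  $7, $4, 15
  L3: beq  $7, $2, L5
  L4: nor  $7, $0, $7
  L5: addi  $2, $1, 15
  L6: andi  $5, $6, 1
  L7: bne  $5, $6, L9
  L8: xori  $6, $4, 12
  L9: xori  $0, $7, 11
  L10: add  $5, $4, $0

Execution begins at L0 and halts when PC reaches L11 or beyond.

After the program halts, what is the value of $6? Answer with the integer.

#0 xori  $3, $6, 1 ; 0/15/9/2/6/6/3/6
#1 or   $6, $1, $1 ; 0/15/9/2/6/6/15/6
#2 addi  $7, $4, 15 ; 0/15/9/2/6/6/15/21
#3 beq  $7, $2, L5 ; 0/15/9/2/6/6/15/21 ; →fallthru
#4 nor  $7, $0, $7 ; 0/15/9/2/6/6/15/65514
#5 addi  $2, $1, 15 ; 0/15/30/2/6/6/15/65514
#6 andi  $5, $6, 1 ; 0/15/30/2/6/1/15/65514
#7 bne  $5, $6, L9 ; 0/15/30/2/6/1/15/65514 ; →target
#8 xori  $6, $4, 12 ; 0/15/30/2/6/1/10/65514
#9 xori  $0, $7, 11 ; 0/15/30/2/6/1/10/65514
#10 add  $5, $4, $0 ; 0/15/30/2/6/6/10/65514

10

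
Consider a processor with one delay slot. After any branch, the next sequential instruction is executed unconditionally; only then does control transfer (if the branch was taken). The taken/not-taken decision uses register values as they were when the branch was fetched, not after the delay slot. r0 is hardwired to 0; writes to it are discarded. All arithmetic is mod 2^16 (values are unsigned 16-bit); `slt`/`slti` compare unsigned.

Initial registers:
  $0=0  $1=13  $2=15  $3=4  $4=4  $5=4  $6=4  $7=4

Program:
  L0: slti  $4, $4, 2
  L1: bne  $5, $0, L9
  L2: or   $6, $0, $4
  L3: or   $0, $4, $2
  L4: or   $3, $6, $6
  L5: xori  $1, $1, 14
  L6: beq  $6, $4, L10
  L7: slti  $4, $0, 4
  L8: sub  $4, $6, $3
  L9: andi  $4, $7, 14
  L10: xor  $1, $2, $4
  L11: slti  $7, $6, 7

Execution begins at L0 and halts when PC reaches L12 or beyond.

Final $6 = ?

PC=0  slti  $4, $4, 2        | $0=0 $1=13 $2=15 $3=4 $4=0 $5=4 $6=4 $7=4
PC=1  bne  $5, $0, L9        | $0=0 $1=13 $2=15 $3=4 $4=0 $5=4 $6=4 $7=4  [TAKEN]
PC=2  or   $6, $0, $4        | $0=0 $1=13 $2=15 $3=4 $4=0 $5=4 $6=0 $7=4
PC=9  andi  $4, $7, 14       | $0=0 $1=13 $2=15 $3=4 $4=4 $5=4 $6=0 $7=4
PC=10 xor  $1, $2, $4        | $0=0 $1=11 $2=15 $3=4 $4=4 $5=4 $6=0 $7=4
PC=11 slti  $7, $6, 7        | $0=0 $1=11 $2=15 $3=4 $4=4 $5=4 $6=0 $7=1

0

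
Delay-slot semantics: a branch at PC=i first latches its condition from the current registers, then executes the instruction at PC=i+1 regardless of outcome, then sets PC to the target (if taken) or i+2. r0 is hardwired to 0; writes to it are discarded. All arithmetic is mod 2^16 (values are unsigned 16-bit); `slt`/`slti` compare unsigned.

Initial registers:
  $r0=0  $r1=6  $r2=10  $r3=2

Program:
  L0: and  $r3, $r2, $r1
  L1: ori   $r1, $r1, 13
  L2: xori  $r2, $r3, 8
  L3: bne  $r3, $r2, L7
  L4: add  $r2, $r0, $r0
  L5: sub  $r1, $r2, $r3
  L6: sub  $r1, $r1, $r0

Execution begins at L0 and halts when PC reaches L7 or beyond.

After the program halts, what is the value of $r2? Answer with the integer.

0

[0] and  $r3, $r2, $r1  →  {$r0:0, $r1:6, $r2:10, $r3:2}
[1] ori   $r1, $r1, 13  →  {$r0:0, $r1:15, $r2:10, $r3:2}
[2] xori  $r2, $r3, 8  →  {$r0:0, $r1:15, $r2:10, $r3:2}
[3] bne  $r3, $r2, L7  →  {$r0:0, $r1:15, $r2:10, $r3:2}  ⟨branch taken⟩
[4] add  $r2, $r0, $r0  →  {$r0:0, $r1:15, $r2:0, $r3:2}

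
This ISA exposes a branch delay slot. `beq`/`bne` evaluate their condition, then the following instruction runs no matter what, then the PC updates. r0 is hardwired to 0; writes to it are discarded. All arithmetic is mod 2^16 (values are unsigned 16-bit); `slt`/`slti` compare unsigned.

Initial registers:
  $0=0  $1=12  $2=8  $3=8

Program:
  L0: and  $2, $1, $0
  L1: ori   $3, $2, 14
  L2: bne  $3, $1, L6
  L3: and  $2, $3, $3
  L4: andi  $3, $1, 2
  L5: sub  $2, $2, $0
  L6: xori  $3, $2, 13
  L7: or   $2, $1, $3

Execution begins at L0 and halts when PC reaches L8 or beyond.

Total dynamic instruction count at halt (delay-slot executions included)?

PC=0  and  $2, $1, $0        | $0=0 $1=12 $2=0 $3=8
PC=1  ori   $3, $2, 14       | $0=0 $1=12 $2=0 $3=14
PC=2  bne  $3, $1, L6        | $0=0 $1=12 $2=0 $3=14  [TAKEN]
PC=3  and  $2, $3, $3        | $0=0 $1=12 $2=14 $3=14
PC=6  xori  $3, $2, 13       | $0=0 $1=12 $2=14 $3=3
PC=7  or   $2, $1, $3        | $0=0 $1=12 $2=15 $3=3

6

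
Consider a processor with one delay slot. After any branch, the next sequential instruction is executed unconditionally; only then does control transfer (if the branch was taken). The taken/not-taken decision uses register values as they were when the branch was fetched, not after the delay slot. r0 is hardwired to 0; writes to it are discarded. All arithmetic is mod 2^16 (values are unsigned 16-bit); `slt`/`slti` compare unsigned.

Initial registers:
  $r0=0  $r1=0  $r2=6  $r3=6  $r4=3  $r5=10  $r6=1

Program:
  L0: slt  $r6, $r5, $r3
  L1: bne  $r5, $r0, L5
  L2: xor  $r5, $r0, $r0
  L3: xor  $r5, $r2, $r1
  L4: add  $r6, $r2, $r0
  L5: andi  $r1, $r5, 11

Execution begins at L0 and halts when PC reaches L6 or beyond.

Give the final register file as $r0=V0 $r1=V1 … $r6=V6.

$r0=0 $r1=0 $r2=6 $r3=6 $r4=3 $r5=0 $r6=0

[0] slt  $r6, $r5, $r3  →  {$r0:0, $r1:0, $r2:6, $r3:6, $r4:3, $r5:10, $r6:0}
[1] bne  $r5, $r0, L5  →  {$r0:0, $r1:0, $r2:6, $r3:6, $r4:3, $r5:10, $r6:0}  ⟨branch taken⟩
[2] xor  $r5, $r0, $r0  →  {$r0:0, $r1:0, $r2:6, $r3:6, $r4:3, $r5:0, $r6:0}
[5] andi  $r1, $r5, 11  →  {$r0:0, $r1:0, $r2:6, $r3:6, $r4:3, $r5:0, $r6:0}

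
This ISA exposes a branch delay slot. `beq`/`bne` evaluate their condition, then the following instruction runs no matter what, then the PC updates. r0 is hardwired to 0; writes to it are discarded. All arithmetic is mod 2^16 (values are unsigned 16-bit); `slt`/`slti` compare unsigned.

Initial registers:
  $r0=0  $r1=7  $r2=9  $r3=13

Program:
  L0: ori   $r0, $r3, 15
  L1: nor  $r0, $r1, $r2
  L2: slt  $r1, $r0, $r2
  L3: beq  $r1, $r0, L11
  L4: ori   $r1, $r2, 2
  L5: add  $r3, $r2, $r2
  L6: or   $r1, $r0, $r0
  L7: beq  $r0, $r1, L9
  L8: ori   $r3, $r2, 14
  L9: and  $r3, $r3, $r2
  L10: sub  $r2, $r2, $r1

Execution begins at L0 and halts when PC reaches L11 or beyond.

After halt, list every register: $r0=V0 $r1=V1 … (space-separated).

$r0=0 $r1=0 $r2=9 $r3=9

#0 ori   $r0, $r3, 15 ; 0/7/9/13
#1 nor  $r0, $r1, $r2 ; 0/7/9/13
#2 slt  $r1, $r0, $r2 ; 0/1/9/13
#3 beq  $r1, $r0, L11 ; 0/1/9/13 ; →fallthru
#4 ori   $r1, $r2, 2 ; 0/11/9/13
#5 add  $r3, $r2, $r2 ; 0/11/9/18
#6 or   $r1, $r0, $r0 ; 0/0/9/18
#7 beq  $r0, $r1, L9 ; 0/0/9/18 ; →target
#8 ori   $r3, $r2, 14 ; 0/0/9/15
#9 and  $r3, $r3, $r2 ; 0/0/9/9
#10 sub  $r2, $r2, $r1 ; 0/0/9/9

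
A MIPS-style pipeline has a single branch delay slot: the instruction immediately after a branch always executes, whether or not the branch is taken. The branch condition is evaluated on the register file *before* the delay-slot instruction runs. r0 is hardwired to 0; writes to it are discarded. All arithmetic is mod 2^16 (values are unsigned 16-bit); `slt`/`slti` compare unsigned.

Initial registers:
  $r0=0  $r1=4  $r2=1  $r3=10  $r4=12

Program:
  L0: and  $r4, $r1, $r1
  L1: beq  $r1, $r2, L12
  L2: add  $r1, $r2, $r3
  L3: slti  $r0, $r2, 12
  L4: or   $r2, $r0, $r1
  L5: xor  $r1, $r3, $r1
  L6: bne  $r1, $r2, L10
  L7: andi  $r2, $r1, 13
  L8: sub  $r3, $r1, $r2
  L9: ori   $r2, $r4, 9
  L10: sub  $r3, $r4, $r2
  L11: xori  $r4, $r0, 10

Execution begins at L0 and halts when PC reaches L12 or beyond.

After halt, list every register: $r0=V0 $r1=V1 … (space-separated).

$r0=0 $r1=1 $r2=1 $r3=3 $r4=10

  step pc=0: and  $r4, $r1, $r1  regs=(0,4,1,10,4)
  step pc=1: beq  $r1, $r2, L12  cond=F  regs=(0,4,1,10,4)
  step pc=2: add  $r1, $r2, $r3  regs=(0,11,1,10,4)
  step pc=3: slti  $r0, $r2, 12  regs=(0,11,1,10,4)
  step pc=4: or   $r2, $r0, $r1  regs=(0,11,11,10,4)
  step pc=5: xor  $r1, $r3, $r1  regs=(0,1,11,10,4)
  step pc=6: bne  $r1, $r2, L10  cond=T  regs=(0,1,11,10,4)
  step pc=7: andi  $r2, $r1, 13  regs=(0,1,1,10,4)
  step pc=10: sub  $r3, $r4, $r2  regs=(0,1,1,3,4)
  step pc=11: xori  $r4, $r0, 10  regs=(0,1,1,3,10)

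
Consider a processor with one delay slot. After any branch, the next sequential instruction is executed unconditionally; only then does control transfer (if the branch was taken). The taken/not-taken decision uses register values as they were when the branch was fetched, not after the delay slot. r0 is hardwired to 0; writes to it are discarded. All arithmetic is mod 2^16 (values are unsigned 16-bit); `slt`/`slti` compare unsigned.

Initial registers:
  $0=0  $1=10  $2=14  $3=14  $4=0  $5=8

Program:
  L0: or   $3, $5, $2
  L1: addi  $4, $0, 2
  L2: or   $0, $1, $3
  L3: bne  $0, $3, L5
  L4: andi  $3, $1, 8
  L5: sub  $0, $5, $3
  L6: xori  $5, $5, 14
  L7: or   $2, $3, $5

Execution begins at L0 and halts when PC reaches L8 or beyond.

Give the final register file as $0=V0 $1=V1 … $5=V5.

[0] or   $3, $5, $2  →  {$0:0, $1:10, $2:14, $3:14, $4:0, $5:8}
[1] addi  $4, $0, 2  →  {$0:0, $1:10, $2:14, $3:14, $4:2, $5:8}
[2] or   $0, $1, $3  →  {$0:0, $1:10, $2:14, $3:14, $4:2, $5:8}
[3] bne  $0, $3, L5  →  {$0:0, $1:10, $2:14, $3:14, $4:2, $5:8}  ⟨branch taken⟩
[4] andi  $3, $1, 8  →  {$0:0, $1:10, $2:14, $3:8, $4:2, $5:8}
[5] sub  $0, $5, $3  →  {$0:0, $1:10, $2:14, $3:8, $4:2, $5:8}
[6] xori  $5, $5, 14  →  {$0:0, $1:10, $2:14, $3:8, $4:2, $5:6}
[7] or   $2, $3, $5  →  {$0:0, $1:10, $2:14, $3:8, $4:2, $5:6}

$0=0 $1=10 $2=14 $3=8 $4=2 $5=6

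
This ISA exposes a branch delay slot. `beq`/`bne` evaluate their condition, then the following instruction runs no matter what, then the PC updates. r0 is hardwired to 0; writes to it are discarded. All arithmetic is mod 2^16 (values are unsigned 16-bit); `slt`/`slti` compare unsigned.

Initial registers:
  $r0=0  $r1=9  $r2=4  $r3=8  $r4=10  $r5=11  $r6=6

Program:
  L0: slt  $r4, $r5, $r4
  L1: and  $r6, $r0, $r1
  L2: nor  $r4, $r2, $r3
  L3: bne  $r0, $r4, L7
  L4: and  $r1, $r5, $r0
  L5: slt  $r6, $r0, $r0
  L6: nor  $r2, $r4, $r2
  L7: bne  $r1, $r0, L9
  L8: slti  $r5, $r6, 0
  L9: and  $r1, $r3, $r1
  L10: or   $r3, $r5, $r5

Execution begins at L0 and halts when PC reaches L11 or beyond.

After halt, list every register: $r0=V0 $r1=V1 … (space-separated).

$r0=0 $r1=0 $r2=4 $r3=0 $r4=65523 $r5=0 $r6=0

[0] slt  $r4, $r5, $r4  →  {$r0:0, $r1:9, $r2:4, $r3:8, $r4:0, $r5:11, $r6:6}
[1] and  $r6, $r0, $r1  →  {$r0:0, $r1:9, $r2:4, $r3:8, $r4:0, $r5:11, $r6:0}
[2] nor  $r4, $r2, $r3  →  {$r0:0, $r1:9, $r2:4, $r3:8, $r4:65523, $r5:11, $r6:0}
[3] bne  $r0, $r4, L7  →  {$r0:0, $r1:9, $r2:4, $r3:8, $r4:65523, $r5:11, $r6:0}  ⟨branch taken⟩
[4] and  $r1, $r5, $r0  →  {$r0:0, $r1:0, $r2:4, $r3:8, $r4:65523, $r5:11, $r6:0}
[7] bne  $r1, $r0, L9  →  {$r0:0, $r1:0, $r2:4, $r3:8, $r4:65523, $r5:11, $r6:0}  ⟨branch fallthrough⟩
[8] slti  $r5, $r6, 0  →  {$r0:0, $r1:0, $r2:4, $r3:8, $r4:65523, $r5:0, $r6:0}
[9] and  $r1, $r3, $r1  →  {$r0:0, $r1:0, $r2:4, $r3:8, $r4:65523, $r5:0, $r6:0}
[10] or   $r3, $r5, $r5  →  {$r0:0, $r1:0, $r2:4, $r3:0, $r4:65523, $r5:0, $r6:0}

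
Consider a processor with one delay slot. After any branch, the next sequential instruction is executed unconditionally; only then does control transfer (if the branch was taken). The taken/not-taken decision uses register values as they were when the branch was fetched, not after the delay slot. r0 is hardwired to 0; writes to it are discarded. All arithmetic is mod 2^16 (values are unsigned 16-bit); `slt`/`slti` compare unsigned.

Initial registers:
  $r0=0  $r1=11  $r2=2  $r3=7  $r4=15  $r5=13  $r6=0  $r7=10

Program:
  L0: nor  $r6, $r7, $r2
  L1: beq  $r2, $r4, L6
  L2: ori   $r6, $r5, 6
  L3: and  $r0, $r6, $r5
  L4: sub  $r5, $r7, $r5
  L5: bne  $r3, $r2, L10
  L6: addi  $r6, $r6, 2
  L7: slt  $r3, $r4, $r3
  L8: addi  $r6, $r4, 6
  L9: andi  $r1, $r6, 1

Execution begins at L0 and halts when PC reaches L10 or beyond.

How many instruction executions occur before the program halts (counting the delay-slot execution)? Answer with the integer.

#0 nor  $r6, $r7, $r2 ; 0/11/2/7/15/13/65525/10
#1 beq  $r2, $r4, L6 ; 0/11/2/7/15/13/65525/10 ; →fallthru
#2 ori   $r6, $r5, 6 ; 0/11/2/7/15/13/15/10
#3 and  $r0, $r6, $r5 ; 0/11/2/7/15/13/15/10
#4 sub  $r5, $r7, $r5 ; 0/11/2/7/15/65533/15/10
#5 bne  $r3, $r2, L10 ; 0/11/2/7/15/65533/15/10 ; →target
#6 addi  $r6, $r6, 2 ; 0/11/2/7/15/65533/17/10

7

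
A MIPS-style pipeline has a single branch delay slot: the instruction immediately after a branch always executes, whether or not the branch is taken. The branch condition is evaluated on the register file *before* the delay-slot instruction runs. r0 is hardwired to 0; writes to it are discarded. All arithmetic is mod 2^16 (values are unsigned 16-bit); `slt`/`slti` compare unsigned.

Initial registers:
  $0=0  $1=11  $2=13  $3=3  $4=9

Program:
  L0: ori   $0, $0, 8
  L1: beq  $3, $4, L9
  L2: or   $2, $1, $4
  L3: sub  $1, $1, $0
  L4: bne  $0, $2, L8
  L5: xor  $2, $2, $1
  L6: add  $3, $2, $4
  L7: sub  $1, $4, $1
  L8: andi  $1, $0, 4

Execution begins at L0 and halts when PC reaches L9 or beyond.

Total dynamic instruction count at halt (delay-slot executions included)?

7

PC=0  ori   $0, $0, 8        | $0=0 $1=11 $2=13 $3=3 $4=9
PC=1  beq  $3, $4, L9        | $0=0 $1=11 $2=13 $3=3 $4=9  [not taken]
PC=2  or   $2, $1, $4        | $0=0 $1=11 $2=11 $3=3 $4=9
PC=3  sub  $1, $1, $0        | $0=0 $1=11 $2=11 $3=3 $4=9
PC=4  bne  $0, $2, L8        | $0=0 $1=11 $2=11 $3=3 $4=9  [TAKEN]
PC=5  xor  $2, $2, $1        | $0=0 $1=11 $2=0 $3=3 $4=9
PC=8  andi  $1, $0, 4        | $0=0 $1=0 $2=0 $3=3 $4=9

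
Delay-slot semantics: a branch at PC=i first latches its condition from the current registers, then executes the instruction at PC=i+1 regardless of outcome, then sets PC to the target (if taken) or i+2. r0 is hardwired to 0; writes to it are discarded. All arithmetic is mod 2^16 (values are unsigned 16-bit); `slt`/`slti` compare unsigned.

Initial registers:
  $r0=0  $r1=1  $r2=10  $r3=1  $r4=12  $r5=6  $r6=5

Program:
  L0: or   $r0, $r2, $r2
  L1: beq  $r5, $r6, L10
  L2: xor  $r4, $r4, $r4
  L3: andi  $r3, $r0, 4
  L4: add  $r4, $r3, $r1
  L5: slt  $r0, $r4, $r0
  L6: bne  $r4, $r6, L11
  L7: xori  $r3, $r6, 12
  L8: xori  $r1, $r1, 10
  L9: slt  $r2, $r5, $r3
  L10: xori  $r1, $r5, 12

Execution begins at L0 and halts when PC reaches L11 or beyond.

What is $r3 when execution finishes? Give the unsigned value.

#0 or   $r0, $r2, $r2 ; 0/1/10/1/12/6/5
#1 beq  $r5, $r6, L10 ; 0/1/10/1/12/6/5 ; →fallthru
#2 xor  $r4, $r4, $r4 ; 0/1/10/1/0/6/5
#3 andi  $r3, $r0, 4 ; 0/1/10/0/0/6/5
#4 add  $r4, $r3, $r1 ; 0/1/10/0/1/6/5
#5 slt  $r0, $r4, $r0 ; 0/1/10/0/1/6/5
#6 bne  $r4, $r6, L11 ; 0/1/10/0/1/6/5 ; →target
#7 xori  $r3, $r6, 12 ; 0/1/10/9/1/6/5

9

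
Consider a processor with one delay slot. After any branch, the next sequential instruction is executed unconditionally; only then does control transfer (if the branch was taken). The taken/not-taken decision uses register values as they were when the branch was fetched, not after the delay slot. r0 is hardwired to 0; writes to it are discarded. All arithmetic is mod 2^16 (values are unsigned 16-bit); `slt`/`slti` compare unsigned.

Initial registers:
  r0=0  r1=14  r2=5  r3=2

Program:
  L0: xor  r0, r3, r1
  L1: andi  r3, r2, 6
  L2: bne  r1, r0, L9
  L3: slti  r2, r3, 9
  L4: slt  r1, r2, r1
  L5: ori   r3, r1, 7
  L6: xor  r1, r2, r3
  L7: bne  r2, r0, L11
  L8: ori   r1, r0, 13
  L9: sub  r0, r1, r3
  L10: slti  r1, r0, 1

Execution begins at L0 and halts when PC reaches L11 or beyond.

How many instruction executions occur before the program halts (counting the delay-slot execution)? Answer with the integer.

6

[0] xor  r0, r3, r1  →  {r0:0, r1:14, r2:5, r3:2}
[1] andi  r3, r2, 6  →  {r0:0, r1:14, r2:5, r3:4}
[2] bne  r1, r0, L9  →  {r0:0, r1:14, r2:5, r3:4}  ⟨branch taken⟩
[3] slti  r2, r3, 9  →  {r0:0, r1:14, r2:1, r3:4}
[9] sub  r0, r1, r3  →  {r0:0, r1:14, r2:1, r3:4}
[10] slti  r1, r0, 1  →  {r0:0, r1:1, r2:1, r3:4}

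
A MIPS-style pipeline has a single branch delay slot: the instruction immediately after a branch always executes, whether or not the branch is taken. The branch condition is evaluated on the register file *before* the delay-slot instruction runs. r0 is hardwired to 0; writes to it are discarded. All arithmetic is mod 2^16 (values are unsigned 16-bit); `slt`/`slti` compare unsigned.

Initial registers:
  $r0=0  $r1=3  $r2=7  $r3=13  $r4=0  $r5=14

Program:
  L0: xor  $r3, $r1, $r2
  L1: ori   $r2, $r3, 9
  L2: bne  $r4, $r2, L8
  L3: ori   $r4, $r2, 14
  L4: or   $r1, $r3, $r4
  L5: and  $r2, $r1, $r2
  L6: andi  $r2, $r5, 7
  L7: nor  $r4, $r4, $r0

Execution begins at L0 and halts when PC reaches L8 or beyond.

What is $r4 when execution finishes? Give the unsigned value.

15

#0 xor  $r3, $r1, $r2 ; 0/3/7/4/0/14
#1 ori   $r2, $r3, 9 ; 0/3/13/4/0/14
#2 bne  $r4, $r2, L8 ; 0/3/13/4/0/14 ; →target
#3 ori   $r4, $r2, 14 ; 0/3/13/4/15/14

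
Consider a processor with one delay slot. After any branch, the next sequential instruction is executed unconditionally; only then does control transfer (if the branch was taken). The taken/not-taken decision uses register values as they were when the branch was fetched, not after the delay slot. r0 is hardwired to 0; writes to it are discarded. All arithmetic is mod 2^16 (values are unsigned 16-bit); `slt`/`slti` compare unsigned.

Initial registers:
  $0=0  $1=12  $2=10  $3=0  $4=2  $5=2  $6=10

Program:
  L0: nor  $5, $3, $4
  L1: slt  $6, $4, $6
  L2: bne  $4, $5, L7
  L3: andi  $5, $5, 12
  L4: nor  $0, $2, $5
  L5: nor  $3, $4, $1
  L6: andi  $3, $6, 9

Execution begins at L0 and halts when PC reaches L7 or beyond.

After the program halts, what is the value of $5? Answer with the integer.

12

[0] nor  $5, $3, $4  →  {$0:0, $1:12, $2:10, $3:0, $4:2, $5:65533, $6:10}
[1] slt  $6, $4, $6  →  {$0:0, $1:12, $2:10, $3:0, $4:2, $5:65533, $6:1}
[2] bne  $4, $5, L7  →  {$0:0, $1:12, $2:10, $3:0, $4:2, $5:65533, $6:1}  ⟨branch taken⟩
[3] andi  $5, $5, 12  →  {$0:0, $1:12, $2:10, $3:0, $4:2, $5:12, $6:1}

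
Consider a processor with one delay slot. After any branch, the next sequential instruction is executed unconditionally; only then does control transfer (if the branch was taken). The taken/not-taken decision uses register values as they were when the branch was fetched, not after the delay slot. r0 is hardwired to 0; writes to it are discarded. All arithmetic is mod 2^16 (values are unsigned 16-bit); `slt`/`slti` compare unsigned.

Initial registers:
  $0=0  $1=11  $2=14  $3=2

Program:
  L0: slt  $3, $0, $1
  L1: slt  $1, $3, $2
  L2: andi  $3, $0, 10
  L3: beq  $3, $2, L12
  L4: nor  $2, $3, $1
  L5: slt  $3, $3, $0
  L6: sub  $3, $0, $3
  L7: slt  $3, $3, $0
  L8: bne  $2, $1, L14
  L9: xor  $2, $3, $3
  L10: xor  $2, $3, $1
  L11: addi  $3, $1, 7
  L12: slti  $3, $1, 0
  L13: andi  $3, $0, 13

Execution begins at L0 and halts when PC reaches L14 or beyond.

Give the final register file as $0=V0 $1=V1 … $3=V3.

[0] slt  $3, $0, $1  →  {$0:0, $1:11, $2:14, $3:1}
[1] slt  $1, $3, $2  →  {$0:0, $1:1, $2:14, $3:1}
[2] andi  $3, $0, 10  →  {$0:0, $1:1, $2:14, $3:0}
[3] beq  $3, $2, L12  →  {$0:0, $1:1, $2:14, $3:0}  ⟨branch fallthrough⟩
[4] nor  $2, $3, $1  →  {$0:0, $1:1, $2:65534, $3:0}
[5] slt  $3, $3, $0  →  {$0:0, $1:1, $2:65534, $3:0}
[6] sub  $3, $0, $3  →  {$0:0, $1:1, $2:65534, $3:0}
[7] slt  $3, $3, $0  →  {$0:0, $1:1, $2:65534, $3:0}
[8] bne  $2, $1, L14  →  {$0:0, $1:1, $2:65534, $3:0}  ⟨branch taken⟩
[9] xor  $2, $3, $3  →  {$0:0, $1:1, $2:0, $3:0}

$0=0 $1=1 $2=0 $3=0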